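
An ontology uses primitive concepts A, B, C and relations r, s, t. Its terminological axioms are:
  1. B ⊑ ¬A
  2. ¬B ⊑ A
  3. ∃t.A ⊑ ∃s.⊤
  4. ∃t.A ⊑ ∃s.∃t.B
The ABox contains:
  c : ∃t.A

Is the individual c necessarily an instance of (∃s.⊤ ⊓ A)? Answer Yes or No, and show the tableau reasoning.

No

1. c : (∃s.⊤ ⊓ A)?  L(c) = {∃t.A} ∪ {(∀s.⊥ ⊔ ¬A)}
   apply at c: ∃t.A⊑∃s.⊤; ∃t.A⊑∃s.∃t.B
   open: L(c) ⊇ {B, ¬A, ∃s.∃t.B, ∃s.⊤, ∃t.A} (+ ∃-successors) — c ∉ (∃s.⊤ ⊓ A) possible
2. Hence c : (∃s.⊤ ⊓ A): not entailed.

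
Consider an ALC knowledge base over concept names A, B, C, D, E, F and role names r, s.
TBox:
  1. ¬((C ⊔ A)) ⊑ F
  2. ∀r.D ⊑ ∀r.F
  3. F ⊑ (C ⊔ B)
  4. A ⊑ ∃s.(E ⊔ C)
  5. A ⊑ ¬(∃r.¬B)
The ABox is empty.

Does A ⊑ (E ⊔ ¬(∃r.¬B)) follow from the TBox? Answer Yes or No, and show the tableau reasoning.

Yes

1. A ⊑ (E ⊔ ¬(∃r.¬B))  ⇔  (A ⊓ (¬E ⊓ ∃r.¬B)) unsat w.r.t. T
   all branches close; clash {B, ¬B} at an ∃-successor
2. Hence A ⊑ (E ⊔ ¬(∃r.¬B)): entailed.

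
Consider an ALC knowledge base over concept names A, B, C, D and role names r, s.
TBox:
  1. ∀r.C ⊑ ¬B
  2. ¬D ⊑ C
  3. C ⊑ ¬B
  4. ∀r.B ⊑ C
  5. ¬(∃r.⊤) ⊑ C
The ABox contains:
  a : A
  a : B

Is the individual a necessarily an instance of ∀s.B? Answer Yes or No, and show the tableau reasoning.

No

1. a : ∀s.B?  L(a) = {A, B} ∪ {∃s.¬B}
   open: L(a) ⊇ {A, B, D, ¬C, ∃r.¬B, …} (+ ∃-successors) — a ∉ ∀s.B possible
2. Hence a : ∀s.B: not entailed.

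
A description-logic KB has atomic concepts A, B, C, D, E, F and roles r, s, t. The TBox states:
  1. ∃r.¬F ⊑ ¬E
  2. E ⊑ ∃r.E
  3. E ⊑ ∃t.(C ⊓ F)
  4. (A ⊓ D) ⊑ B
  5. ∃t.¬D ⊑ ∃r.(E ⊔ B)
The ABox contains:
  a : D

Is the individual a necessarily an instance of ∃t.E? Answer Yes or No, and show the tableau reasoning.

1. a : ∃t.E?  L(a) = {D} ∪ {∀t.¬E}
   open: L(a) ⊇ {D, ¬A, ¬E, ∀t.D, ∀t.¬E} — a ∉ ∃t.E possible
2. Hence a : ∃t.E: not entailed.

No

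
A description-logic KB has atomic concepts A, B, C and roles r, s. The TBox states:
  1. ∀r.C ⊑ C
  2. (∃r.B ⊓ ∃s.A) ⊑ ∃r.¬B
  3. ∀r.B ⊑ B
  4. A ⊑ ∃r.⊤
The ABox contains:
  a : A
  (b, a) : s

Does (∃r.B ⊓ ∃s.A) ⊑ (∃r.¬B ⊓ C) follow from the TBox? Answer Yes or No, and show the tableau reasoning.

No

1. (∃r.B ⊓ ∃s.A) ⊑ (∃r.¬B ⊓ C)  ⇔  ((∃r.B ⊓ ∃s.A) ⊓ (∀r.B ⊔ ¬C)) unsat w.r.t. T
   apply at x₀: (∃r.B ⊓ ∃s.A)⊑∃r.¬B
   open: L(x₀) ⊇ {¬A, ¬C, ∃r.B, ∃r.¬B, ∃r.¬C, …} (+ ∃-successors)
2. Hence (∃r.B ⊓ ∃s.A) ⊑ (∃r.¬B ⊓ C): not entailed.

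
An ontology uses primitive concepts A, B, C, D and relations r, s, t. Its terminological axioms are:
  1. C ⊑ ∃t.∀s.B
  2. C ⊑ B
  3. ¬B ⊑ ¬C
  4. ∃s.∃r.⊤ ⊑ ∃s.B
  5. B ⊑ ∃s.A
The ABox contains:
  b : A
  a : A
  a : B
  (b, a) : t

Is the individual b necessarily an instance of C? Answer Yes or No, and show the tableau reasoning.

1. b : C?  L(b) = {A} ∪ {¬C}
   open: L(b) ⊇ {A, ¬B, ¬C, ∀s.∀r.⊥} — b ∉ C possible
2. Hence b : C: not entailed.

No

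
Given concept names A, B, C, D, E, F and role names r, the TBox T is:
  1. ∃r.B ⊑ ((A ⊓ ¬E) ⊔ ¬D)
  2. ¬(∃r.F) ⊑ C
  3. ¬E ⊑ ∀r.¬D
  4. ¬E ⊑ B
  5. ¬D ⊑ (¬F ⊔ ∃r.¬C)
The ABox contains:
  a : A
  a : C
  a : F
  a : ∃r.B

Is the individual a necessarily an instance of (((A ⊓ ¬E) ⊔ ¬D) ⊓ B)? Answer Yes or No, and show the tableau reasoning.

No

1. a : (((A ⊓ ¬E) ⊔ ¬D) ⊓ B)?  L(a) = {A, C, F, ∃r.B} ∪ {(((¬A ⊔ E) ⊓ D) ⊔ ¬B)}
   apply at a: ∃r.B⊑((A ⊓ ¬E) ⊔ ¬D)
   open: L(a) ⊇ {A, C, E, F, ¬B, …} (+ ∃-successors) — a ∉ (((A ⊓ ¬E) ⊔ ¬D) ⊓ B) possible
2. Hence a : (((A ⊓ ¬E) ⊔ ¬D) ⊓ B): not entailed.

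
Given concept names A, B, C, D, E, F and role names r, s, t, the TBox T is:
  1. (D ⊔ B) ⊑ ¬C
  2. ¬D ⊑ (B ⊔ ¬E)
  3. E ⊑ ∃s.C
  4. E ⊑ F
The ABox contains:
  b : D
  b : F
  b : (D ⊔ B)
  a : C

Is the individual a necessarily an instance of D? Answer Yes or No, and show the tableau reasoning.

No

1. a : D?  L(a) = {C} ∪ {¬D}
   apply at a: ¬D⊑(B ⊔ ¬E)
   open: L(a) ⊇ {C, ¬B, ¬D, ¬E} — a ∉ D possible
2. Hence a : D: not entailed.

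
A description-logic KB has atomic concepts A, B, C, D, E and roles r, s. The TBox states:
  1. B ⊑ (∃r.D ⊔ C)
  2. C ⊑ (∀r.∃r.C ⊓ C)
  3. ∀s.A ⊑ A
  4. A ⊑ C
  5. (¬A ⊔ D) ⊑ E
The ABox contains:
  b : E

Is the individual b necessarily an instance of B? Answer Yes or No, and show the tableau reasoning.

1. b : B?  L(b) = {E} ∪ {¬B}
   open: L(b) ⊇ {E, ¬A, ¬B, ¬C, ∃s.¬A} (+ ∃-successors) — b ∉ B possible
2. Hence b : B: not entailed.

No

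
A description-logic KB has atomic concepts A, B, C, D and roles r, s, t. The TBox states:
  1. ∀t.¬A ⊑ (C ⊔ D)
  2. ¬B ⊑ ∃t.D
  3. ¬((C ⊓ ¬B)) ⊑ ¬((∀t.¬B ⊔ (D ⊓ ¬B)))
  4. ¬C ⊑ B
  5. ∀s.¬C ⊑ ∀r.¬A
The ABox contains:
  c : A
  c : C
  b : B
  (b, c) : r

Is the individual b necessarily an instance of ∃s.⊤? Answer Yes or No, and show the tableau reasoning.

1. b : ∃s.⊤?  L(b) = {B} ∪ {∀s.⊥}
   clash {A, ¬A} at c — b ∈ ∃s.⊤
2. Hence b : ∃s.⊤: entailed.

Yes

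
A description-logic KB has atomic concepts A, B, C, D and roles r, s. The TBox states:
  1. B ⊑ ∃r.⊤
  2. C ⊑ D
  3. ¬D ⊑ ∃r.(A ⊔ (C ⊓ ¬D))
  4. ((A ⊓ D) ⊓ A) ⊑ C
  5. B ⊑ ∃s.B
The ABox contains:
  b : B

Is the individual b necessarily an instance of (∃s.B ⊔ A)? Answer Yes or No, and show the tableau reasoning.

Yes

1. b : (∃s.B ⊔ A)?  L(b) = {B} ∪ {(∀s.¬B ⊓ ¬A)}
   clash {B, ¬B} at an ∃-successor — b ∈ (∃s.B ⊔ A)
2. Hence b : (∃s.B ⊔ A): entailed.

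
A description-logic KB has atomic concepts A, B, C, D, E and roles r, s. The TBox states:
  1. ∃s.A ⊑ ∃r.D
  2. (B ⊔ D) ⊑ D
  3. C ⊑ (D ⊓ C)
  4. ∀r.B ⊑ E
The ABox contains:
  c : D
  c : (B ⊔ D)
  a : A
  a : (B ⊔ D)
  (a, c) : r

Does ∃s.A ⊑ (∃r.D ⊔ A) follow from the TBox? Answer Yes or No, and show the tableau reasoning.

Yes

1. ∃s.A ⊑ (∃r.D ⊔ A)  ⇔  (∃s.A ⊓ (∀r.¬D ⊓ ¬A)) unsat w.r.t. T
   all branches close; clash {D, ¬D} at an ∃-successor
2. Hence ∃s.A ⊑ (∃r.D ⊔ A): entailed.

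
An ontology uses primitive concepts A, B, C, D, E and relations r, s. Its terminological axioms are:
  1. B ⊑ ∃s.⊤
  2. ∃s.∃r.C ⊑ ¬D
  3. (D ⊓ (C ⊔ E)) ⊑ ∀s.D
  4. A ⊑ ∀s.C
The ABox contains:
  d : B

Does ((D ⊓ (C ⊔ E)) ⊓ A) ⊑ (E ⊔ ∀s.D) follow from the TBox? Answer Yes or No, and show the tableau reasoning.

Yes

1. ((D ⊓ (C ⊔ E)) ⊓ A) ⊑ (E ⊔ ∀s.D)  ⇔  (((D ⊓ (C ⊔ E)) ⊓ A) ⊓ (¬E ⊓ ∃s.¬D)) unsat w.r.t. T
   all branches close; clash {E, ¬E} at x₀
2. Hence ((D ⊓ (C ⊔ E)) ⊓ A) ⊑ (E ⊔ ∀s.D): entailed.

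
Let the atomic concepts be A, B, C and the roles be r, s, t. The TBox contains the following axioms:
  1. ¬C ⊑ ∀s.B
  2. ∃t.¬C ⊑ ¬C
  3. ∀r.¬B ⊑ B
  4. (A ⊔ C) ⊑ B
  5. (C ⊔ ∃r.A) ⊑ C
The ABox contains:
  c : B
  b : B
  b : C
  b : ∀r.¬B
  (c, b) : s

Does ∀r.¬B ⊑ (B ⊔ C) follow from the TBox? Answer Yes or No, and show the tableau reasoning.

1. ∀r.¬B ⊑ (B ⊔ C)  ⇔  (∀r.¬B ⊓ (¬B ⊓ ¬C)) unsat w.r.t. T
   all branches close; clash {B, ¬B} at x₀
2. Hence ∀r.¬B ⊑ (B ⊔ C): entailed.

Yes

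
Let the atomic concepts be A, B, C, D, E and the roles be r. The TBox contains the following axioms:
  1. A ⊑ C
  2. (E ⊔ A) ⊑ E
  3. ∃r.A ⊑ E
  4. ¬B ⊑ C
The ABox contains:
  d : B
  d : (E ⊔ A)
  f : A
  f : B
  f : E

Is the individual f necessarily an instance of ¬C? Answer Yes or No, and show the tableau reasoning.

1. f : ¬C?  L(f) = {A, B, E} ∪ {C}
   open: L(f) ⊇ {A, B, C, E} — f ∉ ¬C possible
2. Hence f : ¬C: not entailed.

No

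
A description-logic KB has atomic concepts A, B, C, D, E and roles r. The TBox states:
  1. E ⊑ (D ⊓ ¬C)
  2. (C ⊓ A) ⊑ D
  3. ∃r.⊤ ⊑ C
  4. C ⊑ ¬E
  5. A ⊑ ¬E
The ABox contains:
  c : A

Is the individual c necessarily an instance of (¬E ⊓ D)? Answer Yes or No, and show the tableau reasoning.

No

1. c : (¬E ⊓ D)?  L(c) = {A} ∪ {(E ⊔ ¬D)}
   apply at c: A⊑¬E
   open: L(c) ⊇ {A, ¬C, ¬D, ¬E, ∀r.⊥} — c ∉ (¬E ⊓ D) possible
2. Hence c : (¬E ⊓ D): not entailed.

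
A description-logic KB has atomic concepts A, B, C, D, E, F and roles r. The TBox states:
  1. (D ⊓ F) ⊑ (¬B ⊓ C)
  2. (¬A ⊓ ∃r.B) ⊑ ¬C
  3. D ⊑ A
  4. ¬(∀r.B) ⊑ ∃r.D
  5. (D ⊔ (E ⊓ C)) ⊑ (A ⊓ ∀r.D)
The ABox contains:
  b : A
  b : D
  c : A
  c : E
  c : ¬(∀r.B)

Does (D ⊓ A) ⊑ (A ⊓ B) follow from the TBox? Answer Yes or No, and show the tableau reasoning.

No

1. (D ⊓ A) ⊑ (A ⊓ B)  ⇔  ((D ⊓ A) ⊓ (¬A ⊔ ¬B)) unsat w.r.t. T
   open: L(x₀) ⊇ {A, D, ¬B, ¬F, ∀r.B, …}
2. Hence (D ⊓ A) ⊑ (A ⊓ B): not entailed.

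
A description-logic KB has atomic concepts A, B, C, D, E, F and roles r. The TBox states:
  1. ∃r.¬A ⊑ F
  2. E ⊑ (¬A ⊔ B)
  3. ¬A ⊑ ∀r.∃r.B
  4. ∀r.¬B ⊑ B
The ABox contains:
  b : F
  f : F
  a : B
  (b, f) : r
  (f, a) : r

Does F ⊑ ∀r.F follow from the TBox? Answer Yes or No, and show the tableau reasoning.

No

1. F ⊑ ∀r.F  ⇔  (F ⊓ ∃r.¬F) unsat w.r.t. T
   open: L(x₀) ⊇ {A, F, ¬E, ∃r.B, ∃r.¬F} (+ ∃-successors)
2. Hence F ⊑ ∀r.F: not entailed.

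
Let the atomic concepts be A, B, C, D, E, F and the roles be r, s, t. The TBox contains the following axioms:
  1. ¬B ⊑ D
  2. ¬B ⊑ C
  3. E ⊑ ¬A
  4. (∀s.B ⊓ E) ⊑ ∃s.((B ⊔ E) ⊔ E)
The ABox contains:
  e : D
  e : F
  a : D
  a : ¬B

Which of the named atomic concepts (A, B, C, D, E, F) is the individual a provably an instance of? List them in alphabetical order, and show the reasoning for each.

1. a : A?  L(a) = {D, ¬B} ∪ {¬A}
   apply at a: ¬B⊑C
   open: L(a) ⊇ {C, D, ¬A, ¬B, ∃s.¬B} (+ ∃-successors) — a ∉ A possible
2. a : B?  L(a) = {D, ¬B} ∪ {¬B}
   apply at a: ¬B⊑C
   open: L(a) ⊇ {C, D, ¬B, ¬E} — a ∉ B possible
3. a : C?  L(a) = {D, ¬B} ∪ {¬C}
   clash {C, ¬C} at a — a ∈ C
4. a : D?  L(a) = {D, ¬B} ∪ {¬D}
   clash {D, ¬D} at a — a ∈ D
5. a : E?  L(a) = {D, ¬B} ∪ {¬E}
   apply at a: ¬B⊑C
   open: L(a) ⊇ {C, D, ¬B, ¬E} — a ∉ E possible
6. a : F?  L(a) = {D, ¬B} ∪ {¬F}
   apply at a: ¬B⊑C
   open: L(a) ⊇ {C, D, ¬B, ¬E, ¬F} — a ∉ F possible
7. Entailed for a: {C, D}

{C, D}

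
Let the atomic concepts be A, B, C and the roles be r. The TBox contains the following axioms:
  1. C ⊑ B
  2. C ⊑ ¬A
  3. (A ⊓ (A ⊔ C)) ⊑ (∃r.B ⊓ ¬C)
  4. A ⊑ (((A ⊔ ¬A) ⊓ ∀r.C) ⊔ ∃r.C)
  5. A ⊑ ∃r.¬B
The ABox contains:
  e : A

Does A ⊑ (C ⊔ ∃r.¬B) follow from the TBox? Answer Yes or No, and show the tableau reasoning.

1. A ⊑ (C ⊔ ∃r.¬B)  ⇔  (A ⊓ (¬C ⊓ ∀r.B)) unsat w.r.t. T
   all branches close; clash {B, ¬B} at an ∃-successor
2. Hence A ⊑ (C ⊔ ∃r.¬B): entailed.

Yes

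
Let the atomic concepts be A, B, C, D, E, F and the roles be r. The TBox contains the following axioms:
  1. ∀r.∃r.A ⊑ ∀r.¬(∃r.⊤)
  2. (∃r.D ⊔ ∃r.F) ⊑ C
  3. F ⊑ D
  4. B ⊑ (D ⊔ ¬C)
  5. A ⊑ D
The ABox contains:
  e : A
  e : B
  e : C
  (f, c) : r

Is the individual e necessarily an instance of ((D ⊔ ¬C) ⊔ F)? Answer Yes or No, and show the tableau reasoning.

Yes

1. e : ((D ⊔ ¬C) ⊔ F)?  L(e) = {A, B, C} ∪ {((¬D ⊓ C) ⊓ ¬F)}
   clash {D, ¬D} at e — e ∈ ((D ⊔ ¬C) ⊔ F)
2. Hence e : ((D ⊔ ¬C) ⊔ F): entailed.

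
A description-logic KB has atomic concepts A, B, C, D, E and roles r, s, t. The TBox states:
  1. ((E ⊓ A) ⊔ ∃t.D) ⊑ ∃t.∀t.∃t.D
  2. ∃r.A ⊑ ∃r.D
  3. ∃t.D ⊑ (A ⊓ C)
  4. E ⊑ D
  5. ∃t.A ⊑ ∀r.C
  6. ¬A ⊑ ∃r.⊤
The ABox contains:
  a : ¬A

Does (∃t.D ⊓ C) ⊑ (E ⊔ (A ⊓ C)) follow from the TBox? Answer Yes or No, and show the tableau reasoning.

1. (∃t.D ⊓ C) ⊑ (E ⊔ (A ⊓ C))  ⇔  ((∃t.D ⊓ C) ⊓ (¬E ⊓ (¬A ⊔ ¬C))) unsat w.r.t. T
   all branches close; clash {C, ¬C} at x₀
2. Hence (∃t.D ⊓ C) ⊑ (E ⊔ (A ⊓ C)): entailed.

Yes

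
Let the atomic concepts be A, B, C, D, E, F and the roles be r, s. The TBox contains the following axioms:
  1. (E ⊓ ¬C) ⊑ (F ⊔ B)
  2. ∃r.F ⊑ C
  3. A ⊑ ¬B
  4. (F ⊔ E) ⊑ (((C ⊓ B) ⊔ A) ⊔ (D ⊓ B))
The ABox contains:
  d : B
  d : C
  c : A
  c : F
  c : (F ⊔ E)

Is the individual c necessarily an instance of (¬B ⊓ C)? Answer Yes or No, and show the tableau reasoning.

1. c : (¬B ⊓ C)?  L(c) = {A, F, (F ⊔ E)} ∪ {(B ⊔ ¬C)}
   apply at c: A⊑¬B; (F ⊔ E)⊑(((C ⊓ B) ⊔ A) ⊔ (D ⊓ B))
   open: L(c) ⊇ {A, F, ¬B, ¬C, ¬E, …} — c ∉ (¬B ⊓ C) possible
2. Hence c : (¬B ⊓ C): not entailed.

No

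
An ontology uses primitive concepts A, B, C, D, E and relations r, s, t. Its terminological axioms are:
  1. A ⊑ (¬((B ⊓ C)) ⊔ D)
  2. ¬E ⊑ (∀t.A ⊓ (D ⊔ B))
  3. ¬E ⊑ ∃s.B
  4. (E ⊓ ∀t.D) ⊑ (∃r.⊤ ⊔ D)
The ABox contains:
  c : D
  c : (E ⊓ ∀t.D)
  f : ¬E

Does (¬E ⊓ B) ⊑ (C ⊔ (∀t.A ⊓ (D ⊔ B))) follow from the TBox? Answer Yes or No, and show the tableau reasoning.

Yes

1. (¬E ⊓ B) ⊑ (C ⊔ (∀t.A ⊓ (D ⊔ B)))  ⇔  ((¬E ⊓ B) ⊓ (¬C ⊓ (∃t.¬A ⊔ (¬D ⊓ ¬B)))) unsat w.r.t. T
   all branches close; clash {B, ¬B} at x₀
2. Hence (¬E ⊓ B) ⊑ (C ⊔ (∀t.A ⊓ (D ⊔ B))): entailed.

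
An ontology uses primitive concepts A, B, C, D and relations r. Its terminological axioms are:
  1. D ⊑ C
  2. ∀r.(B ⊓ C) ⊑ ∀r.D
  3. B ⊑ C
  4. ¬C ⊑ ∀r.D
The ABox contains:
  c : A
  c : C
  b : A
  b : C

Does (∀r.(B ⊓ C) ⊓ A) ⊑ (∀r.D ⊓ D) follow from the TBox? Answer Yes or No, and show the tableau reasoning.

No

1. (∀r.(B ⊓ C) ⊓ A) ⊑ (∀r.D ⊓ D)  ⇔  ((∀r.(B ⊓ C) ⊓ A) ⊓ (∃r.¬D ⊔ ¬D)) unsat w.r.t. T
   apply at x₀: ∀r.(B ⊓ C)⊑∀r.D
   open: L(x₀) ⊇ {A, C, ¬D, ∀r.(B ⊓ C), ∀r.D}
2. Hence (∀r.(B ⊓ C) ⊓ A) ⊑ (∀r.D ⊓ D): not entailed.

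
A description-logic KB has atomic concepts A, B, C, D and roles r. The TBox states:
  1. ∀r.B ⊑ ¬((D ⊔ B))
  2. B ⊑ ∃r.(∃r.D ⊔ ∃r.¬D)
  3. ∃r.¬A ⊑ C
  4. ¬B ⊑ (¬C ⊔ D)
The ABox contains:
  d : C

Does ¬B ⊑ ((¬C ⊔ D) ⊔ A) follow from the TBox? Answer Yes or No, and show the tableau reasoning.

1. ¬B ⊑ ((¬C ⊔ D) ⊔ A)  ⇔  (¬B ⊓ ((C ⊓ ¬D) ⊓ ¬A)) unsat w.r.t. T
   all branches close; clash {D, ¬D} at x₀
2. Hence ¬B ⊑ ((¬C ⊔ D) ⊔ A): entailed.

Yes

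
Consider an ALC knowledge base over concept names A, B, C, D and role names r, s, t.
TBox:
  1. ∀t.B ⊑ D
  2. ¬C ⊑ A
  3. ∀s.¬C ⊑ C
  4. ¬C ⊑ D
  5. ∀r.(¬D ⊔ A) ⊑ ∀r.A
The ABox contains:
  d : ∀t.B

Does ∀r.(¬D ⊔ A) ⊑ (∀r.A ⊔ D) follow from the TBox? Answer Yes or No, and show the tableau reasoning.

Yes

1. ∀r.(¬D ⊔ A) ⊑ (∀r.A ⊔ D)  ⇔  (∀r.(¬D ⊔ A) ⊓ (∃r.¬A ⊓ ¬D)) unsat w.r.t. T
   all branches close; clash {D, ¬D} at x₀
2. Hence ∀r.(¬D ⊔ A) ⊑ (∀r.A ⊔ D): entailed.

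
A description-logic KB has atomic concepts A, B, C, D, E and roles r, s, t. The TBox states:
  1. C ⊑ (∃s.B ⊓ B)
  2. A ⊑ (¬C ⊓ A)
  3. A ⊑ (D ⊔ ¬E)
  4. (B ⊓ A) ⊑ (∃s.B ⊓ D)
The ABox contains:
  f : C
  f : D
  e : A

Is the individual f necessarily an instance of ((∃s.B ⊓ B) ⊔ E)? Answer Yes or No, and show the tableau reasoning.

Yes

1. f : ((∃s.B ⊓ B) ⊔ E)?  L(f) = {C, D} ∪ {((∀s.¬B ⊔ ¬B) ⊓ ¬E)}
   clash {C, ¬C} at f — f ∈ ((∃s.B ⊓ B) ⊔ E)
2. Hence f : ((∃s.B ⊓ B) ⊔ E): entailed.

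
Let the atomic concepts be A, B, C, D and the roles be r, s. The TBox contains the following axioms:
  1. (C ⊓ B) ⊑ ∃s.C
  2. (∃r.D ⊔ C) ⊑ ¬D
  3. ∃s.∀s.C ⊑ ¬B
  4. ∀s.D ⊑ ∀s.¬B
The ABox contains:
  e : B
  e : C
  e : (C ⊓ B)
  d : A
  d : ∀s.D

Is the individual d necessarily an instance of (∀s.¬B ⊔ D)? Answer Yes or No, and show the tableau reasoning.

1. d : (∀s.¬B ⊔ D)?  L(d) = {A, ∀s.D} ∪ {(∃s.B ⊓ ¬D)}
   clash {B, ¬B} at an ∃-successor — d ∈ (∀s.¬B ⊔ D)
2. Hence d : (∀s.¬B ⊔ D): entailed.

Yes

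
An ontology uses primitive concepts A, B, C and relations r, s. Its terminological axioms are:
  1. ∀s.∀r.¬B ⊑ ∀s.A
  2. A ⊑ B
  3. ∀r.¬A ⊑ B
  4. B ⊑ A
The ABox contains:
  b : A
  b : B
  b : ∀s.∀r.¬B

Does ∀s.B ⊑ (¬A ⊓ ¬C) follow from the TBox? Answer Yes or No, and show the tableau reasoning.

No

1. ∀s.B ⊑ (¬A ⊓ ¬C)  ⇔  (∀s.B ⊓ (A ⊔ C)) unsat w.r.t. T
   open: L(x₀) ⊇ {A, B, ∀s.B, ∃s.∃r.B} (+ ∃-successors)
2. Hence ∀s.B ⊑ (¬A ⊓ ¬C): not entailed.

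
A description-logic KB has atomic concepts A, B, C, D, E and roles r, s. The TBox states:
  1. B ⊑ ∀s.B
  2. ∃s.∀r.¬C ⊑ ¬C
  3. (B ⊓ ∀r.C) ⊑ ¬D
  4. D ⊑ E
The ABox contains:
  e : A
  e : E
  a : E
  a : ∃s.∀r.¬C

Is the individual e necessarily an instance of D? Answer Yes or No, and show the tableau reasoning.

No

1. e : D?  L(e) = {A, E} ∪ {¬D}
   open: L(e) ⊇ {A, E, ¬B, ¬D, ∀s.∃r.C} — e ∉ D possible
2. Hence e : D: not entailed.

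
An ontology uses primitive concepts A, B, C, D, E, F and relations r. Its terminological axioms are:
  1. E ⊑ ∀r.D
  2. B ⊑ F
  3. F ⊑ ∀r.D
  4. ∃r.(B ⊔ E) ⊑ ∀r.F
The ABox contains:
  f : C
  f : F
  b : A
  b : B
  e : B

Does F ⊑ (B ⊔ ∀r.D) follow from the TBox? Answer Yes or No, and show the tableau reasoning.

1. F ⊑ (B ⊔ ∀r.D)  ⇔  (F ⊓ (¬B ⊓ ∃r.¬D)) unsat w.r.t. T
   all branches close; clash {D, ¬D} at an ∃-successor
2. Hence F ⊑ (B ⊔ ∀r.D): entailed.

Yes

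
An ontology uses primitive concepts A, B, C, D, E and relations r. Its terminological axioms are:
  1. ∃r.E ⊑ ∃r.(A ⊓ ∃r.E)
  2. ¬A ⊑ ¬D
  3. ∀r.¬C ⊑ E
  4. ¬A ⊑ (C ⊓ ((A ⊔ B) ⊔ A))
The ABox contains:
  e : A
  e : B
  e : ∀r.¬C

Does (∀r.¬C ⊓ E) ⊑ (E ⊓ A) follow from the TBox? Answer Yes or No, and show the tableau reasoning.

1. (∀r.¬C ⊓ E) ⊑ (E ⊓ A)  ⇔  ((∀r.¬C ⊓ E) ⊓ (¬E ⊔ ¬A)) unsat w.r.t. T
   open: L(x₀) ⊇ {B, C, E, ¬A, ¬D, …}
2. Hence (∀r.¬C ⊓ E) ⊑ (E ⊓ A): not entailed.

No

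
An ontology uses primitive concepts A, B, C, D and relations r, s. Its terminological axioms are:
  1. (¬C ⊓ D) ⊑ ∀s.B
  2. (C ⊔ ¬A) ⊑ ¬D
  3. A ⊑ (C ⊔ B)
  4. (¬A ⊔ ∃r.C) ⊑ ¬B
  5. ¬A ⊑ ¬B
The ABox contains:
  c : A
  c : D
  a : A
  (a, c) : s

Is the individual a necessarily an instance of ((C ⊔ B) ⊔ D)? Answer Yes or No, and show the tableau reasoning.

1. a : ((C ⊔ B) ⊔ D)?  L(a) = {A} ∪ {((¬C ⊓ ¬B) ⊓ ¬D)}
   clash {B, ¬B} at a — a ∈ ((C ⊔ B) ⊔ D)
2. Hence a : ((C ⊔ B) ⊔ D): entailed.

Yes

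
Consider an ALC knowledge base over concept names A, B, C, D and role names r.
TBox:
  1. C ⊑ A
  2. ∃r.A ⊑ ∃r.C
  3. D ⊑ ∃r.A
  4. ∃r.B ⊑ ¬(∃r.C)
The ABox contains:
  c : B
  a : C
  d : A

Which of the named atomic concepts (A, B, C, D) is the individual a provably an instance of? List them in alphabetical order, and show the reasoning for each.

{A, C}

1. a : A?  L(a) = {C} ∪ {¬A}
   clash {A, ¬A} at a — a ∈ A
2. a : B?  L(a) = {C} ∪ {¬B}
   apply at a: C⊑A
   open: L(a) ⊇ {A, C, ¬B, ¬D, ∀r.¬A, …} — a ∉ B possible
3. a : C?  L(a) = {C} ∪ {¬C}
   clash {C, ¬C} at a — a ∈ C
4. a : D?  L(a) = {C} ∪ {¬D}
   apply at a: C⊑A
   open: L(a) ⊇ {A, C, ¬D, ∀r.¬A, ∀r.¬B} — a ∉ D possible
5. Entailed for a: {A, C}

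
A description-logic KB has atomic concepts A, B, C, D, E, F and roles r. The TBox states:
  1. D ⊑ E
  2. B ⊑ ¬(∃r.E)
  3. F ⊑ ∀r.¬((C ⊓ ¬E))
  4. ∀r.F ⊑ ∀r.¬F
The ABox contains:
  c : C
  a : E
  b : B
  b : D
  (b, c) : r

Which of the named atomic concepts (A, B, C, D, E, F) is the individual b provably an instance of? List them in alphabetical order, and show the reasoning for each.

{B, D, E}

1. b : A?  L(b) = {B, D} ∪ {¬A}
   apply at b: D⊑E; B⊑¬(∃r.E)
   open: L(b) ⊇ {B, D, E, ¬A, ¬F, …} (+ ∃-successors) — b ∉ A possible
2. b : B?  L(b) = {B, D} ∪ {¬B}
   clash {B, ¬B} at b — b ∈ B
3. b : C?  L(b) = {B, D} ∪ {¬C}
   apply at b: D⊑E; B⊑¬(∃r.E)
   open: L(b) ⊇ {B, D, E, ¬C, ¬F, …} (+ ∃-successors) — b ∉ C possible
4. b : D?  L(b) = {B, D} ∪ {¬D}
   clash {D, ¬D} at b — b ∈ D
5. b : E?  L(b) = {B, D} ∪ {¬E}
   clash {E, ¬E} at b — b ∈ E
6. b : F?  L(b) = {B, D} ∪ {¬F}
   apply at b: D⊑E; B⊑¬(∃r.E)
   open: L(b) ⊇ {B, D, E, ¬F, ∀r.¬E, …} (+ ∃-successors) — b ∉ F possible
7. Entailed for b: {B, D, E}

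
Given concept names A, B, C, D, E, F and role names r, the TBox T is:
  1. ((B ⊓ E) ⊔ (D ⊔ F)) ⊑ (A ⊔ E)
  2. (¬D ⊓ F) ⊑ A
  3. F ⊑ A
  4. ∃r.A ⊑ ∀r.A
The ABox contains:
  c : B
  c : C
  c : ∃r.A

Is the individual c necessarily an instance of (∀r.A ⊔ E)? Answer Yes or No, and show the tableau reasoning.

Yes

1. c : (∀r.A ⊔ E)?  L(c) = {B, C, ∃r.A} ∪ {(∃r.¬A ⊓ ¬E)}
   clash {A, ¬A} at an ∃-successor — c ∈ (∀r.A ⊔ E)
2. Hence c : (∀r.A ⊔ E): entailed.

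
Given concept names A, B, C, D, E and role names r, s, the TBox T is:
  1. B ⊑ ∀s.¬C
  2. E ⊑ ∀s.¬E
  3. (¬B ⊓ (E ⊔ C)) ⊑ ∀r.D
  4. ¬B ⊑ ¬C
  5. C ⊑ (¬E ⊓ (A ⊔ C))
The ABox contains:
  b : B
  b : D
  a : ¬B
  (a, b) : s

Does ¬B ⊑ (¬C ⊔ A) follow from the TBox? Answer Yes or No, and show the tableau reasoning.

Yes

1. ¬B ⊑ (¬C ⊔ A)  ⇔  (¬B ⊓ (C ⊓ ¬A)) unsat w.r.t. T
   all branches close; clash {C, ¬C} at x₀
2. Hence ¬B ⊑ (¬C ⊔ A): entailed.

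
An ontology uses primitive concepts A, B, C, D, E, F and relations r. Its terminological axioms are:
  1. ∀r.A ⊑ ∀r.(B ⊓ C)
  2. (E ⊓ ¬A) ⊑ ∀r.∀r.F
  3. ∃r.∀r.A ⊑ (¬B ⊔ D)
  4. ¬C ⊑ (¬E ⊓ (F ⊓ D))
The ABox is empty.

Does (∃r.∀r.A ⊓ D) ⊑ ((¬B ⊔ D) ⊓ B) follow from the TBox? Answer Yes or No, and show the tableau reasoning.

No

1. (∃r.∀r.A ⊓ D) ⊑ ((¬B ⊔ D) ⊓ B)  ⇔  ((∃r.∀r.A ⊓ D) ⊓ ((B ⊓ ¬D) ⊔ ¬B)) unsat w.r.t. T
   apply at x₀: ∃r.∀r.A⊑(¬B ⊔ D)
   open: L(x₀) ⊇ {C, D, ¬B, ¬E, ∃r.¬A, …} (+ ∃-successors)
2. Hence (∃r.∀r.A ⊓ D) ⊑ ((¬B ⊔ D) ⊓ B): not entailed.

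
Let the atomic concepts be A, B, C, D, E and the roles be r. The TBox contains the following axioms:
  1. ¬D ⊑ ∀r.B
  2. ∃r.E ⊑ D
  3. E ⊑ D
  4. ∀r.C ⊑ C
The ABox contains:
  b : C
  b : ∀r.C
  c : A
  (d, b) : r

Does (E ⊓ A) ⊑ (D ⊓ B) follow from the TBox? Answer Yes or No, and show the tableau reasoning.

No

1. (E ⊓ A) ⊑ (D ⊓ B)  ⇔  ((E ⊓ A) ⊓ (¬D ⊔ ¬B)) unsat w.r.t. T
   apply at x₀: E⊑D
   open: L(x₀) ⊇ {A, D, E, ¬B, ∃r.¬C} (+ ∃-successors)
2. Hence (E ⊓ A) ⊑ (D ⊓ B): not entailed.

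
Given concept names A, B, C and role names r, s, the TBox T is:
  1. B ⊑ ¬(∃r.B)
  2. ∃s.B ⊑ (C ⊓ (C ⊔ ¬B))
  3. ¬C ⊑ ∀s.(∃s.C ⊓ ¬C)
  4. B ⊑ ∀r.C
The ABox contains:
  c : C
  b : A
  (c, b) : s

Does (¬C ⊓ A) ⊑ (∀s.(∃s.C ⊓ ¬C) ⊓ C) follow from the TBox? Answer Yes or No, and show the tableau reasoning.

1. (¬C ⊓ A) ⊑ (∀s.(∃s.C ⊓ ¬C) ⊓ C)  ⇔  ((¬C ⊓ A) ⊓ (∃s.(∀s.¬C ⊔ C) ⊔ ¬C)) unsat w.r.t. T
   apply at x₀: ¬C⊑∀s.(∃s.C ⊓ ¬C)
   open: L(x₀) ⊇ {A, ¬B, ¬C, ∀s.(∃s.C ⊓ ¬C), ∀s.¬B}
2. Hence (¬C ⊓ A) ⊑ (∀s.(∃s.C ⊓ ¬C) ⊓ C): not entailed.

No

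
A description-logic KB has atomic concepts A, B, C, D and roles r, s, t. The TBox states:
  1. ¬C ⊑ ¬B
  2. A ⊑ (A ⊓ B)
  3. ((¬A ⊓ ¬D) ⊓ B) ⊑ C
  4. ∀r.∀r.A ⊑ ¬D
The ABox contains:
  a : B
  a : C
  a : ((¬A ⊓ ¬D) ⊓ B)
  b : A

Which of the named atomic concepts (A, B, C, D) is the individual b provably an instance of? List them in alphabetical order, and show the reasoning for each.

{A, B, C}

1. b : A?  L(b) = {A} ∪ {¬A}
   clash {A, ¬A} at b — b ∈ A
2. b : B?  L(b) = {A} ∪ {¬B}
   clash {B, ¬B} at b — b ∈ B
3. b : C?  L(b) = {A} ∪ {¬C}
   clash {B, ¬B} at b — b ∈ C
4. b : D?  L(b) = {A} ∪ {¬D}
   apply at b: A⊑(A ⊓ B)
   open: L(b) ⊇ {A, B, C, ¬D} — b ∉ D possible
5. Entailed for b: {A, B, C}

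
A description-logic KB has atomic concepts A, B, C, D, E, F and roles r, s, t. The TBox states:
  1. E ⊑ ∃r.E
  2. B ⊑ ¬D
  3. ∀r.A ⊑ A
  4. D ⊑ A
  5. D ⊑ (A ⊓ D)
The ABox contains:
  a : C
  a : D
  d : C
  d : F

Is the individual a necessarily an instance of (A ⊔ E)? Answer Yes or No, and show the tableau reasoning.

Yes

1. a : (A ⊔ E)?  L(a) = {C, D} ∪ {(¬A ⊓ ¬E)}
   clash {D, ¬D} at a — a ∈ (A ⊔ E)
2. Hence a : (A ⊔ E): entailed.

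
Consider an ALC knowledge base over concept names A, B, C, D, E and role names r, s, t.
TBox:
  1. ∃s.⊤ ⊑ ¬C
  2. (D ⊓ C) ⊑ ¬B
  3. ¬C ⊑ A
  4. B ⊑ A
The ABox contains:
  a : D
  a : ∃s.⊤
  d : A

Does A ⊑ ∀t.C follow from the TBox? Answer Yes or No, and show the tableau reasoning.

1. A ⊑ ∀t.C  ⇔  (A ⊓ ∃t.¬C) unsat w.r.t. T
   open: L(x₀) ⊇ {A, ¬D, ∀s.⊥, ∃t.¬C} (+ ∃-successors)
2. Hence A ⊑ ∀t.C: not entailed.

No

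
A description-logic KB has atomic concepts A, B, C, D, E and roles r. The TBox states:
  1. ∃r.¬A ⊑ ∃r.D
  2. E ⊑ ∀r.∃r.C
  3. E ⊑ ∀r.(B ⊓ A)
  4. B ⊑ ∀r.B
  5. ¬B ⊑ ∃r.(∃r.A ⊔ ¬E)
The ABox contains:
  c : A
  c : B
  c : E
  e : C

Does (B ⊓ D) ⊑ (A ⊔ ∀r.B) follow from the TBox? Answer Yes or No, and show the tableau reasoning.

1. (B ⊓ D) ⊑ (A ⊔ ∀r.B)  ⇔  ((B ⊓ D) ⊓ (¬A ⊓ ∃r.¬B)) unsat w.r.t. T
   all branches close; clash {B, ¬B} at an ∃-successor
2. Hence (B ⊓ D) ⊑ (A ⊔ ∀r.B): entailed.

Yes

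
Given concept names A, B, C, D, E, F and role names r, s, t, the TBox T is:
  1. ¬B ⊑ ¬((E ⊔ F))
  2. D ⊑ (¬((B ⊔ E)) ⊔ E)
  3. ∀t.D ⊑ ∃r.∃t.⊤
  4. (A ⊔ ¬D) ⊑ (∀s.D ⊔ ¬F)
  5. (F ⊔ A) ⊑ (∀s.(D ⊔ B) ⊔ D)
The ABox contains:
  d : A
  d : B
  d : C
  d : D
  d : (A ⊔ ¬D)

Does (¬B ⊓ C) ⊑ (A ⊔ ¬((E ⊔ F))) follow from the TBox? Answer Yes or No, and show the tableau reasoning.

1. (¬B ⊓ C) ⊑ (A ⊔ ¬((E ⊔ F)))  ⇔  ((¬B ⊓ C) ⊓ (¬A ⊓ (E ⊔ F))) unsat w.r.t. T
   all branches close; clash {F, ¬F} at x₀
2. Hence (¬B ⊓ C) ⊑ (A ⊔ ¬((E ⊔ F))): entailed.

Yes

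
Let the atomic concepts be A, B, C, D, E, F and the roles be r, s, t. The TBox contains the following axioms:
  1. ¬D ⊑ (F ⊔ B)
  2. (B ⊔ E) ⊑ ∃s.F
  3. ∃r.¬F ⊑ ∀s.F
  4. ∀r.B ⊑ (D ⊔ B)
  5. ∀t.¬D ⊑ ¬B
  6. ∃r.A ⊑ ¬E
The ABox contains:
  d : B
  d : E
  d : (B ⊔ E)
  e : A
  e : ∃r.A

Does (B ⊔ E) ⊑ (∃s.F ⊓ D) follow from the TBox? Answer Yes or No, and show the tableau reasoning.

No

1. (B ⊔ E) ⊑ (∃s.F ⊓ D)  ⇔  ((B ⊔ E) ⊓ (∀s.¬F ⊔ ¬D)) unsat w.r.t. T
   apply at x₀: (B ⊔ E)⊑∃s.F
   open: L(x₀) ⊇ {B, ¬D, ∀r.F, ∀r.¬A, ∃r.¬B, …} (+ ∃-successors)
2. Hence (B ⊔ E) ⊑ (∃s.F ⊓ D): not entailed.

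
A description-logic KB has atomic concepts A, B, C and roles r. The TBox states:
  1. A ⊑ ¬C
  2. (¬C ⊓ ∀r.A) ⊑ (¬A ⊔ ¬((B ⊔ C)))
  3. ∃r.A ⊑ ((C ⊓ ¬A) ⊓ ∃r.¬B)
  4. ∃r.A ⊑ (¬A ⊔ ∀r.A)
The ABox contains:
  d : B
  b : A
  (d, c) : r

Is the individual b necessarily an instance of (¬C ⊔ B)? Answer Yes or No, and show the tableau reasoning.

Yes

1. b : (¬C ⊔ B)?  L(b) = {A} ∪ {(C ⊓ ¬B)}
   clash {C, ¬C} at b — b ∈ (¬C ⊔ B)
2. Hence b : (¬C ⊔ B): entailed.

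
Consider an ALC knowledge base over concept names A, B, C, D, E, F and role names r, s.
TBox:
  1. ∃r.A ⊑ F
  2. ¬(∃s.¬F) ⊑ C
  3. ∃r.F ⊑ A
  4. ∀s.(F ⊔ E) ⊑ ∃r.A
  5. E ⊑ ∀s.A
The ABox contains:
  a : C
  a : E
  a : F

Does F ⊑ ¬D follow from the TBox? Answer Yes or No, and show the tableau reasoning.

No

1. F ⊑ ¬D  ⇔  (F ⊓ D) unsat w.r.t. T
   open: L(x₀) ⊇ {D, F, ¬E, ∀r.¬F, ∃s.(¬F ⊓ ¬E), …} (+ ∃-successors)
2. Hence F ⊑ ¬D: not entailed.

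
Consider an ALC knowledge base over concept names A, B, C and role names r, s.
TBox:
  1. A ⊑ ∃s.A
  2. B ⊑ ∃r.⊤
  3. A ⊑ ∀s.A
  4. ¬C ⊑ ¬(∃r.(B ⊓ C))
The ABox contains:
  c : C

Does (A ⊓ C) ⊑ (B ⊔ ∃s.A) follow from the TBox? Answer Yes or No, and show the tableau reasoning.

Yes

1. (A ⊓ C) ⊑ (B ⊔ ∃s.A)  ⇔  ((A ⊓ C) ⊓ (¬B ⊓ ∀s.¬A)) unsat w.r.t. T
   all branches close; clash {A, ¬A} at an ∃-successor
2. Hence (A ⊓ C) ⊑ (B ⊔ ∃s.A): entailed.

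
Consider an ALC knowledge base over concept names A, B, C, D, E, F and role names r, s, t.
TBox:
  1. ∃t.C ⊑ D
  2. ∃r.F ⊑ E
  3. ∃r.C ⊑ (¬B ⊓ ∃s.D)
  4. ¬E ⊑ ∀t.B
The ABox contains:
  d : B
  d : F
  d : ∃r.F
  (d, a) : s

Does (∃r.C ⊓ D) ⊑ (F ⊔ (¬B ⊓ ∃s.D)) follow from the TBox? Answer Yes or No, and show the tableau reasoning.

Yes

1. (∃r.C ⊓ D) ⊑ (F ⊔ (¬B ⊓ ∃s.D))  ⇔  ((∃r.C ⊓ D) ⊓ (¬F ⊓ (B ⊔ ∀s.¬D))) unsat w.r.t. T
   all branches close; clash {D, ¬D} at an ∃-successor
2. Hence (∃r.C ⊓ D) ⊑ (F ⊔ (¬B ⊓ ∃s.D)): entailed.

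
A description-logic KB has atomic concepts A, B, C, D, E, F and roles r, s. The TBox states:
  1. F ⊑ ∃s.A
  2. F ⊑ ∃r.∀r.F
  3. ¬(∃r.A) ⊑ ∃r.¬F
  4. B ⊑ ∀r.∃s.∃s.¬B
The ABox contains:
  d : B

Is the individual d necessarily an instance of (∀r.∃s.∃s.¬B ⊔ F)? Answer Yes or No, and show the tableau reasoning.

Yes

1. d : (∀r.∃s.∃s.¬B ⊔ F)?  L(d) = {B} ∪ {(∃r.∀s.∀s.B ⊓ ¬F)}
   clash {B, ¬B} at an ∃-successor — d ∈ (∀r.∃s.∃s.¬B ⊔ F)
2. Hence d : (∀r.∃s.∃s.¬B ⊔ F): entailed.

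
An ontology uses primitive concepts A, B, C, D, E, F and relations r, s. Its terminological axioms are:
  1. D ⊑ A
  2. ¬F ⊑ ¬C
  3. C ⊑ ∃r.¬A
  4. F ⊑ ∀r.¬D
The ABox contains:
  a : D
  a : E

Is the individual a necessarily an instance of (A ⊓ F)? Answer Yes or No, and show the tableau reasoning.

1. a : (A ⊓ F)?  L(a) = {D, E} ∪ {(¬A ⊔ ¬F)}
   apply at a: D⊑A
   open: L(a) ⊇ {A, D, E, ¬C, ¬F} — a ∉ (A ⊓ F) possible
2. Hence a : (A ⊓ F): not entailed.

No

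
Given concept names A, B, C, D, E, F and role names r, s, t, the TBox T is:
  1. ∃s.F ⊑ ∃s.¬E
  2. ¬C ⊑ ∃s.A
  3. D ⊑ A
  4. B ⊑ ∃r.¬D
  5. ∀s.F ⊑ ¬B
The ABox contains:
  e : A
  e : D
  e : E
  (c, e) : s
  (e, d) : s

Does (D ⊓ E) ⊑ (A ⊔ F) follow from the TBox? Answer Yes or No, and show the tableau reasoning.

1. (D ⊓ E) ⊑ (A ⊔ F)  ⇔  ((D ⊓ E) ⊓ (¬A ⊓ ¬F)) unsat w.r.t. T
   all branches close; clash {A, ¬A} at x₀
2. Hence (D ⊓ E) ⊑ (A ⊔ F): entailed.

Yes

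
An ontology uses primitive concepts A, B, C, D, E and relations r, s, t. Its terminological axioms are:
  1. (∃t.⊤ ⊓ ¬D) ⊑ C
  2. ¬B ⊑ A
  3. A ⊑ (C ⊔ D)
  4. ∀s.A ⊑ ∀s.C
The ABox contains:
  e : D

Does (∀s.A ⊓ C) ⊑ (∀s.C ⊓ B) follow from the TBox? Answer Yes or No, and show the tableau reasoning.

No

1. (∀s.A ⊓ C) ⊑ (∀s.C ⊓ B)  ⇔  ((∀s.A ⊓ C) ⊓ (∃s.¬C ⊔ ¬B)) unsat w.r.t. T
   apply at x₀: ∀s.A⊑∀s.C
   open: L(x₀) ⊇ {A, C, ¬B, ∀s.A, ∀s.C}
2. Hence (∀s.A ⊓ C) ⊑ (∀s.C ⊓ B): not entailed.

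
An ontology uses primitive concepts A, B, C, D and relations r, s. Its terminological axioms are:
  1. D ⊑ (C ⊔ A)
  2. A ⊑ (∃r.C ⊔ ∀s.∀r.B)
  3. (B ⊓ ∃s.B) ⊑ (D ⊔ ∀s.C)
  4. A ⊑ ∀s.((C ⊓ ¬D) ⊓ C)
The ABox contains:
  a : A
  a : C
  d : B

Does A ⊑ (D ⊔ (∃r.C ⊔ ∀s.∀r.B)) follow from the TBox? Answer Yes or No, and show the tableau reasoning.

Yes

1. A ⊑ (D ⊔ (∃r.C ⊔ ∀s.∀r.B))  ⇔  (A ⊓ (¬D ⊓ (∀r.¬C ⊓ ∃s.∃r.¬B))) unsat w.r.t. T
   all branches close; clash {B, ¬B} at an ∃-successor
2. Hence A ⊑ (D ⊔ (∃r.C ⊔ ∀s.∀r.B)): entailed.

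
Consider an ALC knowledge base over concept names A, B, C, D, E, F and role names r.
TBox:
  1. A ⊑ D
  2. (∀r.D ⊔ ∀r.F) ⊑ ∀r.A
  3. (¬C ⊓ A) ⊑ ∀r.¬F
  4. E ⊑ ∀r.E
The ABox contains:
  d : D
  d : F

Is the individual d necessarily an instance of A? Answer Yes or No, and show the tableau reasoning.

No

1. d : A?  L(d) = {D, F} ∪ {¬A}
   open: L(d) ⊇ {D, F, ¬A, ¬E, ∃r.¬D, …} (+ ∃-successors) — d ∉ A possible
2. Hence d : A: not entailed.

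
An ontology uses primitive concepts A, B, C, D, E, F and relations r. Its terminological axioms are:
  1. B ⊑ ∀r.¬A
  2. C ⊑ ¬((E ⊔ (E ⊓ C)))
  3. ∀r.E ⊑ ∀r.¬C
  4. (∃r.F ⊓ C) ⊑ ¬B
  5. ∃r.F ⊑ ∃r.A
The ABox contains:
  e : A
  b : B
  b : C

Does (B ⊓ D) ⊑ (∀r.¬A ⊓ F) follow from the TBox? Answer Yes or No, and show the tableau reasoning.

1. (B ⊓ D) ⊑ (∀r.¬A ⊓ F)  ⇔  ((B ⊓ D) ⊓ (∃r.A ⊔ ¬F)) unsat w.r.t. T
   apply at x₀: B⊑∀r.¬A
   open: L(x₀) ⊇ {B, D, ¬C, ¬F, ∀r.¬A, …} (+ ∃-successors)
2. Hence (B ⊓ D) ⊑ (∀r.¬A ⊓ F): not entailed.

No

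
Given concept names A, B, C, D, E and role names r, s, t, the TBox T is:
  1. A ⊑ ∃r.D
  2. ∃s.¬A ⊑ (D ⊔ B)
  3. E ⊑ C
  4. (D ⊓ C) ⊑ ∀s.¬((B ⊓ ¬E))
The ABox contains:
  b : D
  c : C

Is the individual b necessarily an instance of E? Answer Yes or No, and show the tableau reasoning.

1. b : E?  L(b) = {D} ∪ {¬E}
   open: L(b) ⊇ {D, ¬A, ¬C, ¬E, ∀s.A} — b ∉ E possible
2. Hence b : E: not entailed.

No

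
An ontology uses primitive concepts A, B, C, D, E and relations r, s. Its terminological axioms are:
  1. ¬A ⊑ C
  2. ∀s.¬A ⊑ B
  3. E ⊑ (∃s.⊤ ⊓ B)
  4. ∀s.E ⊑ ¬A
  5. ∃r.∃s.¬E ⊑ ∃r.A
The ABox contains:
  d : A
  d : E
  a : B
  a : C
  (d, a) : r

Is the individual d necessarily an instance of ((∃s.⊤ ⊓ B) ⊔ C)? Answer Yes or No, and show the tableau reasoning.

1. d : ((∃s.⊤ ⊓ B) ⊔ C)?  L(d) = {A, E} ∪ {((∀s.⊥ ⊔ ¬B) ⊓ ¬C)}
   clash {B, ¬B} at d — d ∈ ((∃s.⊤ ⊓ B) ⊔ C)
2. Hence d : ((∃s.⊤ ⊓ B) ⊔ C): entailed.

Yes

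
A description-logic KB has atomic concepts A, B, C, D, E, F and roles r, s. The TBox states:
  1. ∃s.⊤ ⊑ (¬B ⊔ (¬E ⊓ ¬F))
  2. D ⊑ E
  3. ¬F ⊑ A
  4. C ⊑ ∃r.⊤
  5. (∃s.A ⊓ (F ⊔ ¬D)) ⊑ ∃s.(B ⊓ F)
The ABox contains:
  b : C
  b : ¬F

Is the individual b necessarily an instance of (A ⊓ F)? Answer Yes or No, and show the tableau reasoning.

No

1. b : (A ⊓ F)?  L(b) = {C, ¬F} ∪ {(¬A ⊔ ¬F)}
   apply at b: ¬F⊑A; C⊑∃r.⊤
   open: L(b) ⊇ {A, C, ¬D, ¬F, ∀s.¬A, …} (+ ∃-successors) — b ∉ (A ⊓ F) possible
2. Hence b : (A ⊓ F): not entailed.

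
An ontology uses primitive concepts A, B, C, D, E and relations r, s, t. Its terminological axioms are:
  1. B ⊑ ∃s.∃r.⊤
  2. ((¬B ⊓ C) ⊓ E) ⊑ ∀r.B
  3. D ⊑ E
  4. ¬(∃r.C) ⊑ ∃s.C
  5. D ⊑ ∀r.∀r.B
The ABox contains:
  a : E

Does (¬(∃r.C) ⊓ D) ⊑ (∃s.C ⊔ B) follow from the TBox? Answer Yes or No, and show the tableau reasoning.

Yes

1. (¬(∃r.C) ⊓ D) ⊑ (∃s.C ⊔ B)  ⇔  ((∀r.¬C ⊓ D) ⊓ (∀s.¬C ⊓ ¬B)) unsat w.r.t. T
   all branches close; clash {C, ¬C} at an ∃-successor
2. Hence (¬(∃r.C) ⊓ D) ⊑ (∃s.C ⊔ B): entailed.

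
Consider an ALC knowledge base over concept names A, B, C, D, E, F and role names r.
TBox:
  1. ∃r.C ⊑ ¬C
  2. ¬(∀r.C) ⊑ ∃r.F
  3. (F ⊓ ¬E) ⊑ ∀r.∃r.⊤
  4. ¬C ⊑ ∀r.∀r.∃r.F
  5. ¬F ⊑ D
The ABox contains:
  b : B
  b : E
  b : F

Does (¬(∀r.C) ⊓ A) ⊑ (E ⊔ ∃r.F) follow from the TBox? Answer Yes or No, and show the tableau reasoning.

Yes

1. (¬(∀r.C) ⊓ A) ⊑ (E ⊔ ∃r.F)  ⇔  ((∃r.¬C ⊓ A) ⊓ (¬E ⊓ ∀r.¬F)) unsat w.r.t. T
   all branches close; clash {F, ¬F} at an ∃-successor
2. Hence (¬(∀r.C) ⊓ A) ⊑ (E ⊔ ∃r.F): entailed.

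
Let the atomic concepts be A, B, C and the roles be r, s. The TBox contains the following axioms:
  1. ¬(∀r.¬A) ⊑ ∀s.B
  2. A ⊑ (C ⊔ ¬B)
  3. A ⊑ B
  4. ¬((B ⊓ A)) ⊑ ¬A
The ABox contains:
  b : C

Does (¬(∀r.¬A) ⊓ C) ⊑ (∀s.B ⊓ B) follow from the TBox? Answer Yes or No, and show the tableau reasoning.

No

1. (¬(∀r.¬A) ⊓ C) ⊑ (∀s.B ⊓ B)  ⇔  ((∃r.A ⊓ C) ⊓ (∃s.¬B ⊔ ¬B)) unsat w.r.t. T
   apply at x₀: ¬(∀r.¬A)⊑∀s.B
   open: L(x₀) ⊇ {C, ¬A, ¬B, ∀s.B, ∃r.A} (+ ∃-successors)
2. Hence (¬(∀r.¬A) ⊓ C) ⊑ (∀s.B ⊓ B): not entailed.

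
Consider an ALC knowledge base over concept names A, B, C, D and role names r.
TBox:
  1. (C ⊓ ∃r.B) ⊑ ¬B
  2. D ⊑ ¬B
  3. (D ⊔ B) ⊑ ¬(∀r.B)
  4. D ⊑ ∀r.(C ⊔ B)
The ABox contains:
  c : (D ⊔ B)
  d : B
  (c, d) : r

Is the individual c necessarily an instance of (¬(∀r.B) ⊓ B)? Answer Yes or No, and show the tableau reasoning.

1. c : (¬(∀r.B) ⊓ B)?  L(c) = {(D ⊔ B)} ∪ {(∀r.B ⊔ ¬B)}
   apply at c: (D ⊔ B)⊑¬(∀r.B)
   open: L(c) ⊇ {D, ¬B, ∀r.(C ⊔ B), ∃r.¬B} (+ ∃-successors) — c ∉ (¬(∀r.B) ⊓ B) possible
2. Hence c : (¬(∀r.B) ⊓ B): not entailed.

No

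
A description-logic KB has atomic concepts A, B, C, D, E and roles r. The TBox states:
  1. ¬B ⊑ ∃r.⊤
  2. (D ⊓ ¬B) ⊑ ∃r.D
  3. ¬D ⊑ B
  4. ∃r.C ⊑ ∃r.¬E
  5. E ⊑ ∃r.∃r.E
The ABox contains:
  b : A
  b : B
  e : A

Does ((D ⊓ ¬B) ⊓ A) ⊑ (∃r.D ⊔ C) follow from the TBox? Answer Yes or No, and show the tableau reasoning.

1. ((D ⊓ ¬B) ⊓ A) ⊑ (∃r.D ⊔ C)  ⇔  (((D ⊓ ¬B) ⊓ A) ⊓ (∀r.¬D ⊓ ¬C)) unsat w.r.t. T
   all branches close; clash {D, ¬D} at an ∃-successor
2. Hence ((D ⊓ ¬B) ⊓ A) ⊑ (∃r.D ⊔ C): entailed.

Yes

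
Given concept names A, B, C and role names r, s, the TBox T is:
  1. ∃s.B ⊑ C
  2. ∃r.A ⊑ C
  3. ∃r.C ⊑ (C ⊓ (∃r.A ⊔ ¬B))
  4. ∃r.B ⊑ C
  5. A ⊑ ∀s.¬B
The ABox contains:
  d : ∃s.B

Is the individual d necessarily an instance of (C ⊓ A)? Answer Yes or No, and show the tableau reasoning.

1. d : (C ⊓ A)?  L(d) = {∃s.B} ∪ {(¬C ⊔ ¬A)}
   apply at d: ∃s.B⊑C
   open: L(d) ⊇ {C, ¬A, ∀r.¬A, ∀r.¬B, ∀r.¬C, …} (+ ∃-successors) — d ∉ (C ⊓ A) possible
2. Hence d : (C ⊓ A): not entailed.

No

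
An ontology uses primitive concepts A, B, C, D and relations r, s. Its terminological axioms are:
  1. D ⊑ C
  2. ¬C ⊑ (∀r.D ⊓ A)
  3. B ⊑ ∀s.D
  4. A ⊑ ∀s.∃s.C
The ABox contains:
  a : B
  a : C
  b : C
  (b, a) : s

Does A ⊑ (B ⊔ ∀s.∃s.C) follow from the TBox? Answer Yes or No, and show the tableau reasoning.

Yes

1. A ⊑ (B ⊔ ∀s.∃s.C)  ⇔  (A ⊓ (¬B ⊓ ∃s.∀s.¬C)) unsat w.r.t. T
   all branches close; clash {C, ¬C} at an ∃-successor
2. Hence A ⊑ (B ⊔ ∀s.∃s.C): entailed.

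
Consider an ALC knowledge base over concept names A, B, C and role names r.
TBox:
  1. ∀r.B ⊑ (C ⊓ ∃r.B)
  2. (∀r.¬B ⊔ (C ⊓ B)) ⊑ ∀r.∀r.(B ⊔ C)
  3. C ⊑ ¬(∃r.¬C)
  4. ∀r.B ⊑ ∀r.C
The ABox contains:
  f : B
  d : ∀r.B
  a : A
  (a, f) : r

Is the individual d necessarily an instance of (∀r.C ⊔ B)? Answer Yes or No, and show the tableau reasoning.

1. d : (∀r.C ⊔ B)?  L(d) = {∀r.B} ∪ {(∃r.¬C ⊓ ¬B)}
   clash {C, ¬C} at an ∃-successor — d ∈ (∀r.C ⊔ B)
2. Hence d : (∀r.C ⊔ B): entailed.

Yes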